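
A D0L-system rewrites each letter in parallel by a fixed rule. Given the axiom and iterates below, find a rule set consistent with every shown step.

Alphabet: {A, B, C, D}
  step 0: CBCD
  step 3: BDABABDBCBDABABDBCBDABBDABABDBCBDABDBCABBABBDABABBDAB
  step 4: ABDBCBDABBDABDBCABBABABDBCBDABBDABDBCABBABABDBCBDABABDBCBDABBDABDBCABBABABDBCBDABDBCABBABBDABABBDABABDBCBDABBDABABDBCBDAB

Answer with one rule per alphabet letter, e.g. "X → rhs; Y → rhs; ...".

A->BD, B->AB, C->BAB, D->DBC

  step 3 ⇒ step 4: BDABABDBCBDABABDBCBDABBDABABDBCBDABDBCABBABBDABABBDAB ⇒ AB·DBC·BD·AB·BD·AB·DBC·AB·BAB·AB·DBC·BD·AB·BD·AB·DBC·AB·BAB·AB·DBC·BD·AB·AB·DBC·BD·AB·BD·AB·DBC·AB·BAB·AB·DBC·BD·AB·DBC·AB·BAB·BD·AB·AB·BD·AB·AB·DBC·BD·AB·BD·AB·AB·DBC·BD·AB
    A ↦ BD
    B ↦ AB
    C ↦ BAB
    D ↦ DBC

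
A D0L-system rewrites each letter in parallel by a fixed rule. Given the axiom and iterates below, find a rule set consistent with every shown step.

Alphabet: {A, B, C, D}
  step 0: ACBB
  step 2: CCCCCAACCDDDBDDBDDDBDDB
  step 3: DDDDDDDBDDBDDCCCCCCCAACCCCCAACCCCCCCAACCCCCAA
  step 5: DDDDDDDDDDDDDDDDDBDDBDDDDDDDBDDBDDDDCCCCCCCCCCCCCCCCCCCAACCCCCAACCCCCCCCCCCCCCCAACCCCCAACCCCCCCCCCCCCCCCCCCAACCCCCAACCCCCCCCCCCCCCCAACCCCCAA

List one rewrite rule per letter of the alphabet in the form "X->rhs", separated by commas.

  step 2 ⇒ step 3: CCCCCAACCDDDBDDBDDDBDDB ⇒ D·D·D·D·D·DDB·DDB·D·D·CC·CC·CC·CAA·CC·CC·CAA·CC·CC·CC·CAA·CC·CC·CAA
    A ↦ DDB
    B ↦ CAA
    C ↦ D
    D ↦ CC

A->DDB, B->CAA, C->D, D->CC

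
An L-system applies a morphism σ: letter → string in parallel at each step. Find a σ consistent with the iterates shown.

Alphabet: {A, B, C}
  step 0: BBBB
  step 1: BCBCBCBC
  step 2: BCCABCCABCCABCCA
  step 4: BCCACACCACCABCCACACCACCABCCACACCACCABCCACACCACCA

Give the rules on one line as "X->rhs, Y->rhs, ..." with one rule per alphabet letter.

A->C, B->BC, C->CA

  step 1 ⇒ step 2: BCBCBCBC ⇒ BC·CA·BC·CA·BC·CA·BC·CA
    B ↦ BC
    C ↦ CA
    A ↦ C  (constrained at step 2)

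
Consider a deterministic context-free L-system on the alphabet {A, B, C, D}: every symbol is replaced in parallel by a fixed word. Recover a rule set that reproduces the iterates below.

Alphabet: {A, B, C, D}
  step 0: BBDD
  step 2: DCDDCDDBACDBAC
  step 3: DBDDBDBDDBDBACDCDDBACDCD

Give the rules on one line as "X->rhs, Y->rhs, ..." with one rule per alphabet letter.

A->DC, B->AC, C->D, D->DB

  step 2 ⇒ step 3: DCDDCDDBACDBAC ⇒ DB·D·DB·DB·D·DB·DB·AC·DC·D·DB·AC·DC·D
    A ↦ DC
    B ↦ AC
    C ↦ D
    D ↦ DB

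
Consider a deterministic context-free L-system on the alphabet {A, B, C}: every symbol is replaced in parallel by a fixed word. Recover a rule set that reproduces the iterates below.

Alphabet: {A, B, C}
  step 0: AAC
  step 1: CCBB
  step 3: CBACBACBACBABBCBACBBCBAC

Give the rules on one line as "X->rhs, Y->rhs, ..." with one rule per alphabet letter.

A->C, B->CBA, C->BB

  step 0 ⇒ step 1: AAC ⇒ C·C·BB
    A ↦ C
    C ↦ BB
    B ↦ CBA  (constrained at step 1)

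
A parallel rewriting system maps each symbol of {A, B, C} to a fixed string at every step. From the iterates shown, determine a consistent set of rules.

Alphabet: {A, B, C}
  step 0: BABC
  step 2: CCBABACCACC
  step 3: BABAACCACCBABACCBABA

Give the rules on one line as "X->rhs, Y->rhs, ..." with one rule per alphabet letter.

A->CC, B->A, C->BA

  step 2 ⇒ step 3: CCBABACCACC ⇒ BA·BA·A·CC·A·CC·BA·BA·CC·BA·BA
    A ↦ CC
    B ↦ A
    C ↦ BA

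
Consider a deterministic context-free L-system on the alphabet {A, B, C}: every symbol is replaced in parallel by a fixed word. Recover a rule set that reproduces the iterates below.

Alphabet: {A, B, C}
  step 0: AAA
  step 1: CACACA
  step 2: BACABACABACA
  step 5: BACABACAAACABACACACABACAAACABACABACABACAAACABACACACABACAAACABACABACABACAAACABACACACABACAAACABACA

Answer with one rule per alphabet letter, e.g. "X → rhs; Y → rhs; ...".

A->CA, B->AA, C->BA

  step 1 ⇒ step 2: CACACA ⇒ BA·CA·BA·CA·BA·CA
    A ↦ CA
    C ↦ BA
    B ↦ AA  (constrained at step 2)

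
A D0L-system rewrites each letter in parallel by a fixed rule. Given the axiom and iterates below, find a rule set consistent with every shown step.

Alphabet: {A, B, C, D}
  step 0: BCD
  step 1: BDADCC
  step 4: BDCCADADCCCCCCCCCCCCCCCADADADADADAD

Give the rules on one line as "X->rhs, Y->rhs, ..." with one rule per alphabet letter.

A->C, B->BD, C->AD, D->CC

  step 0 ⇒ step 1: BCD ⇒ BD·AD·CC
    B ↦ BD
    C ↦ AD
    D ↦ CC
    A ↦ C  (constrained at step 1)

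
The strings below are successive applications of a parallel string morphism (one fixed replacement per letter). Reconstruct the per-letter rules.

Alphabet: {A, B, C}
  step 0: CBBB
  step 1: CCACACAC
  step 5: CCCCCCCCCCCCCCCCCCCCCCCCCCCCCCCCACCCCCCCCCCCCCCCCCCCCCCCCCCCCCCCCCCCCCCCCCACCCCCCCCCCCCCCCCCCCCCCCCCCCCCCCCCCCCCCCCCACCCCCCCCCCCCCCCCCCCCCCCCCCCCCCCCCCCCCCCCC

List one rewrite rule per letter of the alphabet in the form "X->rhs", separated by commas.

  step 0 ⇒ step 1: CBBB ⇒ CC·AC·AC·AC
    B ↦ AC
    C ↦ CC
    A ↦ BCC  (constrained at step 1)

A->BCC, B->AC, C->CC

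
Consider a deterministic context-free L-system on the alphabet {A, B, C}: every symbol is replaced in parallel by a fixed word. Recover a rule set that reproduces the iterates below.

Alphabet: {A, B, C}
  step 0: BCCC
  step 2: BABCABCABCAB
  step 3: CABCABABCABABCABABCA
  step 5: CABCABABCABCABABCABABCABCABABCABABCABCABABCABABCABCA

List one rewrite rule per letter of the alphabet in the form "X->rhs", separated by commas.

  step 2 ⇒ step 3: BABCABCABCAB ⇒ CA·B·CA·BA·B·CA·BA·B·CA·BA·B·CA
    A ↦ B
    B ↦ CA
    C ↦ BA

A->B, B->CA, C->BA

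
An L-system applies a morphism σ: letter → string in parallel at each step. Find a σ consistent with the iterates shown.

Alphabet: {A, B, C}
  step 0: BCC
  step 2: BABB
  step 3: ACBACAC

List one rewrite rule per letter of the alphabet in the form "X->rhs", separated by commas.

  step 2 ⇒ step 3: BABB ⇒ AC·B·AC·AC
    A ↦ B
    B ↦ AC
    C ↦ A  (constrained at step 0)

A->B, B->AC, C->A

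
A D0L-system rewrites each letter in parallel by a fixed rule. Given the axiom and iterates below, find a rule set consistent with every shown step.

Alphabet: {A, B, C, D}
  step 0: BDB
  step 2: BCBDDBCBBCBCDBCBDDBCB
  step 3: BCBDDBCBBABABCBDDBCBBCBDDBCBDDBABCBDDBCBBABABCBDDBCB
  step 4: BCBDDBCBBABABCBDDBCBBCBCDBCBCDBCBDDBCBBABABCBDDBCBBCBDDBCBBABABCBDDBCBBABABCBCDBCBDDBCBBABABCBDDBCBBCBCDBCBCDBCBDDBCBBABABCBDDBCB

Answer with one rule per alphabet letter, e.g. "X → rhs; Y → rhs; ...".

  step 3 ⇒ step 4: BCBDDBCBBABABCBDDBCBBCBDDBCBDDBABCBDDBCBBABABCBDDBCB ⇒ BCB·DD·BCB·BA·BA·BCB·DD·BCB·BCB·CD·BCB·CD·BCB·DD·BCB·BA·BA·BCB·DD·BCB·BCB·DD·BCB·BA·BA·BCB·DD·BCB·BA·BA·BCB·CD·BCB·DD·BCB·BA·BA·BCB·DD·BCB·BCB·CD·BCB·CD·BCB·DD·BCB·BA·BA·BCB·DD·BCB
    A ↦ CD
    B ↦ BCB
    C ↦ DD
    D ↦ BA

A->CD, B->BCB, C->DD, D->BA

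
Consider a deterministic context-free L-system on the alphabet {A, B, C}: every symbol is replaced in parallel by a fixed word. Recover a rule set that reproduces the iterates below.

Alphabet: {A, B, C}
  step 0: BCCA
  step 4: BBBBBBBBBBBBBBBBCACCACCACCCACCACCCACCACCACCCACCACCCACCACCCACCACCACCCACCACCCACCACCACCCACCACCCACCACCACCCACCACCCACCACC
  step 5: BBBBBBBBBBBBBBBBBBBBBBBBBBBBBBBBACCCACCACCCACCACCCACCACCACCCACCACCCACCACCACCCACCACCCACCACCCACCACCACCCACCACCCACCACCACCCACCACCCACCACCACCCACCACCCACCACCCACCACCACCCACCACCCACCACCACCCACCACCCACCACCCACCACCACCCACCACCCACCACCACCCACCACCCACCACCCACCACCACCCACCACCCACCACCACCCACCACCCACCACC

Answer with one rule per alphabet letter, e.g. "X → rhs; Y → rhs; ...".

  step 4 ⇒ step 5: BBBBBBBBBBBBBBBBCACCACCACCCACCACCCACCACCACCCACCACCCACCACCCACCACCACCCACCACCCACCACCACCCACCACCCACCACCACCCACCACCCACCACC ⇒ BB·BB·BB·BB·BB·BB·BB·BB·BB·BB·BB·BB·BB·BB·BB·BB·ACC·C·ACC·ACC·C·ACC·ACC·C·ACC·ACC·ACC·C·ACC·ACC·C·ACC·ACC·ACC·C·ACC·ACC·C·ACC·ACC·C·ACC·ACC·ACC·C·ACC·ACC·C·ACC·ACC·ACC·C·ACC·ACC·C·ACC·ACC·ACC·C·ACC·ACC·C·ACC·ACC·C·ACC·ACC·ACC·C·ACC·ACC·C·ACC·ACC·ACC·C·ACC·ACC·C·ACC·ACC·C·ACC·ACC·ACC·C·ACC·ACC·C·ACC·ACC·ACC·C·ACC·ACC·C·ACC·ACC·C·ACC·ACC·ACC·C·ACC·ACC·C·ACC·ACC·ACC·C·ACC·ACC·C·ACC·ACC
    A ↦ C
    B ↦ BB
    C ↦ ACC

A->C, B->BB, C->ACC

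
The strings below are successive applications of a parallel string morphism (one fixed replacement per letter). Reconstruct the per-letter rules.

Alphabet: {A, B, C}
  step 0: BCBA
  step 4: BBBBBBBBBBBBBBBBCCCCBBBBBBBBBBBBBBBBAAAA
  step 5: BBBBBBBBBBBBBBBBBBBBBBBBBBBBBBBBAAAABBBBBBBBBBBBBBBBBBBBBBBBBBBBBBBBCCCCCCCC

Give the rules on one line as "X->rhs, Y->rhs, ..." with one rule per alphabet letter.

A->CC, B->BB, C->A

  step 4 ⇒ step 5: BBBBBBBBBBBBBBBBCCCCBBBBBBBBBBBBBBBBAAAA ⇒ BB·BB·BB·BB·BB·BB·BB·BB·BB·BB·BB·BB·BB·BB·BB·BB·A·A·A·A·BB·BB·BB·BB·BB·BB·BB·BB·BB·BB·BB·BB·BB·BB·BB·BB·CC·CC·CC·CC
    A ↦ CC
    B ↦ BB
    C ↦ A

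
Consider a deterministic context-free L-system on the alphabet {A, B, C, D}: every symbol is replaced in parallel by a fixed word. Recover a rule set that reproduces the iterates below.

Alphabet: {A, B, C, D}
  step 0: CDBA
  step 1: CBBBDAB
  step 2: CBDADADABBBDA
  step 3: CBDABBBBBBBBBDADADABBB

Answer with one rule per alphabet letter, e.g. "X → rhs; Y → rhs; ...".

A->B, B->DA, C->CB, D->BB

  step 2 ⇒ step 3: CBDADADABBBDA ⇒ CB·DA·BB·B·BB·B·BB·B·DA·DA·DA·BB·B
    A ↦ B
    B ↦ DA
    C ↦ CB
    D ↦ BB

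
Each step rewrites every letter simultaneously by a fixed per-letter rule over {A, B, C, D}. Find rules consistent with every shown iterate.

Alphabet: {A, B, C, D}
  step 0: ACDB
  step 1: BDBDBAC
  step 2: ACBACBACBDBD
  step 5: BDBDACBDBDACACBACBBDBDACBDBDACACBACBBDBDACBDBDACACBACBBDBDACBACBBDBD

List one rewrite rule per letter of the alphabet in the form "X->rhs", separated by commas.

  step 1 ⇒ step 2: BDBDBAC ⇒ AC·B·AC·B·AC·B·DBD
    A ↦ B
    B ↦ AC
    C ↦ DBD
    D ↦ B

A->B, B->AC, C->DBD, D->B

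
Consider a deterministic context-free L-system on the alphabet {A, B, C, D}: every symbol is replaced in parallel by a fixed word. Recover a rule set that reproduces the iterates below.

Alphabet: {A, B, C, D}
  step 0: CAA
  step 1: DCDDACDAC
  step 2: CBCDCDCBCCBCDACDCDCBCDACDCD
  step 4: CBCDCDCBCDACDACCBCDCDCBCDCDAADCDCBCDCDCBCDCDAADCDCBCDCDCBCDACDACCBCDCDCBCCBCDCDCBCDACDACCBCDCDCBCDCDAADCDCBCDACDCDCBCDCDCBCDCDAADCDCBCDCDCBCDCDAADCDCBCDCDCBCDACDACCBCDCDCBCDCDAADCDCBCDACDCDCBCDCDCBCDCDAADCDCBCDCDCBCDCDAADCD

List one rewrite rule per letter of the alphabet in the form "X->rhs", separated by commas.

A->DAC, B->AA, C->DCD, D->CBC

  step 1 ⇒ step 2: DCDDACDAC ⇒ CBC·DCD·CBC·CBC·DAC·DCD·CBC·DAC·DCD
    A ↦ DAC
    C ↦ DCD
    D ↦ CBC
    B ↦ AA  (constrained at step 2)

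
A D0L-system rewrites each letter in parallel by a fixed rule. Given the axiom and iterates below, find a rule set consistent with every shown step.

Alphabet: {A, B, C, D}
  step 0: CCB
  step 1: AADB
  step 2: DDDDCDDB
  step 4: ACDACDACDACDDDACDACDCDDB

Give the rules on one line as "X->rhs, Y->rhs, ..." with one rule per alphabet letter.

A->DD, B->DB, C->A, D->CD

  step 1 ⇒ step 2: AADB ⇒ DD·DD·CD·DB
    A ↦ DD
    B ↦ DB
    D ↦ CD
  step 0 ⇒ step 1: CCB ⇒ A·A·DB
    C ↦ A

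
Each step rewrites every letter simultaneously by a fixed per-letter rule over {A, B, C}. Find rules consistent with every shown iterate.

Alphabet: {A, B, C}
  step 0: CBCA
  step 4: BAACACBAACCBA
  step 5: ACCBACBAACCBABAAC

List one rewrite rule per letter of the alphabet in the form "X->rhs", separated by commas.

  step 4 ⇒ step 5: BAACACBAACCBA ⇒ A·C·C·BA·C·BA·A·C·C·BA·BA·A·C
    A ↦ C
    B ↦ A
    C ↦ BA

A->C, B->A, C->BA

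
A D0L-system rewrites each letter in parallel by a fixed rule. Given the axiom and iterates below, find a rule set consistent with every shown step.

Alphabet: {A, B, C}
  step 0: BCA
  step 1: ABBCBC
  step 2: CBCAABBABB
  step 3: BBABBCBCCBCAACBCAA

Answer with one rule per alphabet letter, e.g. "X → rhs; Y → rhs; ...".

A->CBC, B->A, C->BB

  step 2 ⇒ step 3: CBCAABBABB ⇒ BB·A·BB·CBC·CBC·A·A·CBC·A·A
    A ↦ CBC
    B ↦ A
    C ↦ BB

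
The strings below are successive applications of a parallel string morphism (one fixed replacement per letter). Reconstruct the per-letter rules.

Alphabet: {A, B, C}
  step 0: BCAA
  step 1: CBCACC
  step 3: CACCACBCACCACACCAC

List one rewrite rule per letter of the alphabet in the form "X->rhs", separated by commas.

A->C, B->CB, C->CA

  step 0 ⇒ step 1: BCAA ⇒ CB·CA·C·C
    A ↦ C
    B ↦ CB
    C ↦ CA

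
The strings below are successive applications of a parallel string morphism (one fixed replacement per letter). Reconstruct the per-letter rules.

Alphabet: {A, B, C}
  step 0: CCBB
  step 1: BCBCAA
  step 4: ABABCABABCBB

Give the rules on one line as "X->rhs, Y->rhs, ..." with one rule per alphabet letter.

  step 0 ⇒ step 1: CCBB ⇒ BC·BC·A·A
    B ↦ A
    C ↦ BC
    A ↦ B  (constrained at step 1)

A->B, B->A, C->BC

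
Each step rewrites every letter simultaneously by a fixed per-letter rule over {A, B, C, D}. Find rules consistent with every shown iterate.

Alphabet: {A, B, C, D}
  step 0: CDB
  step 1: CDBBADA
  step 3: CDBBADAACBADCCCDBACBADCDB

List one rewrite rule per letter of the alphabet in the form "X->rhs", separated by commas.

  step 0 ⇒ step 1: CDB ⇒ CDB·BAD·A
    B ↦ A
    C ↦ CDB
    D ↦ BAD
    A ↦ C  (constrained at step 1)

A->C, B->A, C->CDB, D->BAD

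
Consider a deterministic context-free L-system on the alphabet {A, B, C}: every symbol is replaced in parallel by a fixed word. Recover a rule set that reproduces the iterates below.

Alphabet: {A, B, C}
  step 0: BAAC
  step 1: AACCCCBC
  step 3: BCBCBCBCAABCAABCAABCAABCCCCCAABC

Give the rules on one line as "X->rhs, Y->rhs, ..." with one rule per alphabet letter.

  step 0 ⇒ step 1: BAAC ⇒ AA·CC·CC·BC
    A ↦ CC
    B ↦ AA
    C ↦ BC

A->CC, B->AA, C->BC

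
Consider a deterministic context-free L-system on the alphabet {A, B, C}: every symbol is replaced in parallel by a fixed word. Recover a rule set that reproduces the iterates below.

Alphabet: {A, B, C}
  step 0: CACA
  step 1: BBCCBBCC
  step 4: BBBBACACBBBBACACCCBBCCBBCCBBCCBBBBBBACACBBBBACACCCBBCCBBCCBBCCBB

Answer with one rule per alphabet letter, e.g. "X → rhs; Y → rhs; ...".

  step 0 ⇒ step 1: CACA ⇒ BB·CC·BB·CC
    A ↦ CC
    C ↦ BB
    B ↦ AC  (constrained at step 1)

A->CC, B->AC, C->BB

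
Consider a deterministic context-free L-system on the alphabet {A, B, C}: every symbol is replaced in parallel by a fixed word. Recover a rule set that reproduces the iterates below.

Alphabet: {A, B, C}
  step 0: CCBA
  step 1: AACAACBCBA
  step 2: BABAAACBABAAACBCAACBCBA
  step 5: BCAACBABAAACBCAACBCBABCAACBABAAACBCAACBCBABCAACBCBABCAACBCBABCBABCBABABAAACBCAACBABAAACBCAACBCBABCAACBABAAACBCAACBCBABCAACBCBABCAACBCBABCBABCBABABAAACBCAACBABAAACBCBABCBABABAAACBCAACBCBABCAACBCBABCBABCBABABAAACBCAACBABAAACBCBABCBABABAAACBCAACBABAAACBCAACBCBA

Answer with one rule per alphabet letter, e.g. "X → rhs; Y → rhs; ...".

A->BA, B->BC, C->AAC

  step 1 ⇒ step 2: AACAACBCBA ⇒ BA·BA·AAC·BA·BA·AAC·BC·AAC·BC·BA
    A ↦ BA
    B ↦ BC
    C ↦ AAC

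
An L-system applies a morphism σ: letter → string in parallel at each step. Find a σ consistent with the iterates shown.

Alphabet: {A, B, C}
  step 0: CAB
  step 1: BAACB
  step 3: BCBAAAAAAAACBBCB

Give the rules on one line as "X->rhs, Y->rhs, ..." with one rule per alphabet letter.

A->AA, B->CB, C->B

  step 0 ⇒ step 1: CAB ⇒ B·AA·CB
    A ↦ AA
    B ↦ CB
    C ↦ B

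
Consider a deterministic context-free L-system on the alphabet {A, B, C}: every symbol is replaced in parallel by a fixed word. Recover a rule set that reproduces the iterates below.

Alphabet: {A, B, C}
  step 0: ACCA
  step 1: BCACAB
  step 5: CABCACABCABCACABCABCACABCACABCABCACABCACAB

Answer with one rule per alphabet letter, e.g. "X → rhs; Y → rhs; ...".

  step 0 ⇒ step 1: ACCA ⇒ B·CA·CA·B
    A ↦ B
    C ↦ CA
    B ↦ CA  (constrained at step 1)

A->B, B->CA, C->CA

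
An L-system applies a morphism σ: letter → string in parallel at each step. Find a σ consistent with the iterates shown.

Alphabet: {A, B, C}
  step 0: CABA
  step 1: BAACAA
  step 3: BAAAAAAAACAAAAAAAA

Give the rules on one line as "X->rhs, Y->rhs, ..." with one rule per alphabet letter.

A->AA, B->C, C->B

  step 0 ⇒ step 1: CABA ⇒ B·AA·C·AA
    A ↦ AA
    B ↦ C
    C ↦ B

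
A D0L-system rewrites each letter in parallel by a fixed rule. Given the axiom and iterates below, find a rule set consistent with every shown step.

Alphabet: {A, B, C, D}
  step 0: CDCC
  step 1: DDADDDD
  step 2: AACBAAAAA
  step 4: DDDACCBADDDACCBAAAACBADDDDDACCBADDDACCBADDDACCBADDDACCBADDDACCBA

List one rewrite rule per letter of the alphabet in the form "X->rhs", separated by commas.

A->CBA, B->DAC, C->DD, D->A

  step 1 ⇒ step 2: DDADDDD ⇒ A·A·CBA·A·A·A·A
    A ↦ CBA
    D ↦ A
    B ↦ DAC  (constrained at step 2)
  step 0 ⇒ step 1: CDCC ⇒ DD·A·DD·DD
    C ↦ DD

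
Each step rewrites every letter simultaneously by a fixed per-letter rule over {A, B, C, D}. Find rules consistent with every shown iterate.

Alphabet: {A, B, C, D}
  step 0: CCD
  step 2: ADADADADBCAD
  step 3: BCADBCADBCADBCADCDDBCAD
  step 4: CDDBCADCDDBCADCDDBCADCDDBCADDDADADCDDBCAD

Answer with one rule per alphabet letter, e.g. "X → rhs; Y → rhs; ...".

  step 3 ⇒ step 4: BCADBCADBCADBCADCDDBCAD ⇒ C·DD·BC·AD·C·DD·BC·AD·C·DD·BC·AD·C·DD·BC·AD·DD·AD·AD·C·DD·BC·AD
    A ↦ BC
    B ↦ C
    C ↦ DD
    D ↦ AD

A->BC, B->C, C->DD, D->AD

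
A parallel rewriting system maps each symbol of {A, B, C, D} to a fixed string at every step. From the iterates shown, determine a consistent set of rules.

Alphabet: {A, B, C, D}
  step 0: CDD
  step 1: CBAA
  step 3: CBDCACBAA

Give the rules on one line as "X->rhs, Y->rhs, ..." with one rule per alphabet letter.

  step 0 ⇒ step 1: CDD ⇒ CB·A·A
    C ↦ CB
    D ↦ A
    A ↦ D  (constrained at step 1)
    B ↦ DC  (constrained at step 1)

A->D, B->DC, C->CB, D->A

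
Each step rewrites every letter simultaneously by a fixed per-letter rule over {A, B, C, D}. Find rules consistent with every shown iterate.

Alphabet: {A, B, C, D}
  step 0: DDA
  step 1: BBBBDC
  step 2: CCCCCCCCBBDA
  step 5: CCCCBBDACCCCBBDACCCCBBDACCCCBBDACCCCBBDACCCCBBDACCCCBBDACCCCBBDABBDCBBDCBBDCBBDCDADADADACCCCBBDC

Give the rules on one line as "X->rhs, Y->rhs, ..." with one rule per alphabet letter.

  step 1 ⇒ step 2: BBBBDC ⇒ CC·CC·CC·CC·BB·DA
    B ↦ CC
    C ↦ DA
    D ↦ BB
  step 0 ⇒ step 1: DDA ⇒ BB·BB·DC
    A ↦ DC

A->DC, B->CC, C->DA, D->BB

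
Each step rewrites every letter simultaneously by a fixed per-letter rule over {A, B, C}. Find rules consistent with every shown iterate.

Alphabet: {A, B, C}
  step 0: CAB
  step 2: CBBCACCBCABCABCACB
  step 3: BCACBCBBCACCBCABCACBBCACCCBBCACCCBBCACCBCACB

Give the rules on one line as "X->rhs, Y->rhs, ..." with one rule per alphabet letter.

  step 2 ⇒ step 3: CBBCACCBCABCABCACB ⇒ BCA·CB·CB·BCA·CC·BCA·BCA·CB·BCA·CC·CB·BCA·CC·CB·BCA·CC·BCA·CB
    A ↦ CC
    B ↦ CB
    C ↦ BCA

A->CC, B->CB, C->BCA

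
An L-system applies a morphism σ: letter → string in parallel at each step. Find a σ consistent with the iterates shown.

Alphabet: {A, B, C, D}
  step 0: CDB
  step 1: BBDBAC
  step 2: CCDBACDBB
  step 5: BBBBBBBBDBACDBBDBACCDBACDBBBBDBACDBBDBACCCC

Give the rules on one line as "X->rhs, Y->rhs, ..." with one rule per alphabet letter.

A->D, B->C, C->BB, D->DBA

  step 1 ⇒ step 2: BBDBAC ⇒ C·C·DBA·C·D·BB
    A ↦ D
    B ↦ C
    C ↦ BB
    D ↦ DBA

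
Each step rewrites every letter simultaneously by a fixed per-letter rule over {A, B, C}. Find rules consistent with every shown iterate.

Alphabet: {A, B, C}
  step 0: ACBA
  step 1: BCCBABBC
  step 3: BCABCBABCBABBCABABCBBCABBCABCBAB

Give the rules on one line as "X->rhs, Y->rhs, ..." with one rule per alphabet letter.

  step 0 ⇒ step 1: ACBA ⇒ BC·CB·AB·BC
    A ↦ BC
    B ↦ AB
    C ↦ CB

A->BC, B->AB, C->CB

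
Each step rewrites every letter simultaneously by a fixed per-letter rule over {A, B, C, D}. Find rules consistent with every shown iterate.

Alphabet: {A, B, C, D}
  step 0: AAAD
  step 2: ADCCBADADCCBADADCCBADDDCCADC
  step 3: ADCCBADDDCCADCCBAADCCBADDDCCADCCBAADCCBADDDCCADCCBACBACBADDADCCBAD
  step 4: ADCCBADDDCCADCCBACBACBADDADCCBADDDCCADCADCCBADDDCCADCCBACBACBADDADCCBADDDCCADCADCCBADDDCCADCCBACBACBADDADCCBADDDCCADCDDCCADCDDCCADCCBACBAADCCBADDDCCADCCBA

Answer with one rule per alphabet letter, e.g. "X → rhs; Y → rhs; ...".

A->ADC, B->DCC, C->D, D->CBA

  step 3 ⇒ step 4: ADCCBADDDCCADCCBAADCCBADDDCCADCCBAADCCBADDDCCADCCBACBACBADDADCCBAD ⇒ ADC·CBA·D·D·DCC·ADC·CBA·CBA·CBA·D·D·ADC·CBA·D·D·DCC·ADC·ADC·CBA·D·D·DCC·ADC·CBA·CBA·CBA·D·D·ADC·CBA·D·D·DCC·ADC·ADC·CBA·D·D·DCC·ADC·CBA·CBA·CBA·D·D·ADC·CBA·D·D·DCC·ADC·D·DCC·ADC·D·DCC·ADC·CBA·CBA·ADC·CBA·D·D·DCC·ADC·CBA
    A ↦ ADC
    B ↦ DCC
    C ↦ D
    D ↦ CBA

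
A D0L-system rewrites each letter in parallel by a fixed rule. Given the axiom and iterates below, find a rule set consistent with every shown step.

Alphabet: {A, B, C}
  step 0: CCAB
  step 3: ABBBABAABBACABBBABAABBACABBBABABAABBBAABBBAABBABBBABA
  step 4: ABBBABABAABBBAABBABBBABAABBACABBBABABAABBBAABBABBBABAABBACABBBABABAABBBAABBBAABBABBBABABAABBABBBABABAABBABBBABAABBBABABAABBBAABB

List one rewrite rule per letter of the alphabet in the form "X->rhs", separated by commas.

  step 3 ⇒ step 4: ABBBABAABBACABBBABAABBACABBBABABAABBBAABBBAABBABBBABA ⇒ ABB·BA·BA·BA·ABB·BA·ABB·ABB·BA·BA·ABB·AC·ABB·BA·BA·BA·ABB·BA·ABB·ABB·BA·BA·ABB·AC·ABB·BA·BA·BA·ABB·BA·ABB·BA·ABB·ABB·BA·BA·BA·ABB·ABB·BA·BA·BA·ABB·ABB·BA·BA·ABB·BA·BA·BA·ABB·BA·ABB
    A ↦ ABB
    B ↦ BA
    C ↦ AC

A->ABB, B->BA, C->AC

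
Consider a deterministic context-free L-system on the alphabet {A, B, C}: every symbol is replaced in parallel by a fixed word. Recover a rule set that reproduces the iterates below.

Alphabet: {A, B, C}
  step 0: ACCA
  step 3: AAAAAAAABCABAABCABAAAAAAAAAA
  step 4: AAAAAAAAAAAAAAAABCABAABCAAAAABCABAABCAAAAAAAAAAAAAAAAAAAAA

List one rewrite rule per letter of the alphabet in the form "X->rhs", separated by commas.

A->AA, B->BCA, C->B

  step 3 ⇒ step 4: AAAAAAAABCABAABCABAAAAAAAAAA ⇒ AA·AA·AA·AA·AA·AA·AA·AA·BCA·B·AA·BCA·AA·AA·BCA·B·AA·BCA·AA·AA·AA·AA·AA·AA·AA·AA·AA·AA
    A ↦ AA
    B ↦ BCA
    C ↦ B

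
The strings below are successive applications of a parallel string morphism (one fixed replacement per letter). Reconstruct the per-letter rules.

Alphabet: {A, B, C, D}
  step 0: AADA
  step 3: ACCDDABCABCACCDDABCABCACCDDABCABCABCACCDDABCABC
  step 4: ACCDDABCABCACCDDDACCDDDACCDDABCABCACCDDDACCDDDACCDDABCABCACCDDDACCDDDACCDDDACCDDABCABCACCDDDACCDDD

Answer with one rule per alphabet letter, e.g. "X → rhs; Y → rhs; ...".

A->ACC, B->DD, C->D, D->ABC

  step 3 ⇒ step 4: ACCDDABCABCACCDDABCABCACCDDABCABCABCACCDDABCABC ⇒ ACC·D·D·ABC·ABC·ACC·DD·D·ACC·DD·D·ACC·D·D·ABC·ABC·ACC·DD·D·ACC·DD·D·ACC·D·D·ABC·ABC·ACC·DD·D·ACC·DD·D·ACC·DD·D·ACC·D·D·ABC·ABC·ACC·DD·D·ACC·DD·D
    A ↦ ACC
    B ↦ DD
    C ↦ D
    D ↦ ABC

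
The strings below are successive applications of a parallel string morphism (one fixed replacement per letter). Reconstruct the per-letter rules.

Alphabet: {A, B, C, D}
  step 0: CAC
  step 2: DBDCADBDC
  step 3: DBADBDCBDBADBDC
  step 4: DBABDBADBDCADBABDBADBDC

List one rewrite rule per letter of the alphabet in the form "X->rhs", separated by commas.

  step 3 ⇒ step 4: DBADBDCBDBADBDC ⇒ DB·A·B·DB·A·DB·DC·A·DB·A·B·DB·A·DB·DC
    A ↦ B
    B ↦ A
    C ↦ DC
    D ↦ DB

A->B, B->A, C->DC, D->DB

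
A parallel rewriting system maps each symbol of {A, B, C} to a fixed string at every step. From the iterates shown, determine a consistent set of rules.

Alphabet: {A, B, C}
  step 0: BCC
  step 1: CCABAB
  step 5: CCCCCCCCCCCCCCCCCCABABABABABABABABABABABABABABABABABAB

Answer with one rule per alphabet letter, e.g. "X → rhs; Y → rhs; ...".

A->C, B->CC, C->AB

  step 0 ⇒ step 1: BCC ⇒ CC·AB·AB
    B ↦ CC
    C ↦ AB
    A ↦ C  (constrained at step 1)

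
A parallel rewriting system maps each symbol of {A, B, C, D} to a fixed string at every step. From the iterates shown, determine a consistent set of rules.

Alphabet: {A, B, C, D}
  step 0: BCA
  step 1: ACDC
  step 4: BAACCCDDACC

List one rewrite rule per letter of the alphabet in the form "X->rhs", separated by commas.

A->C, B->AC, C->D, D->BA

  step 0 ⇒ step 1: BCA ⇒ AC·D·C
    A ↦ C
    B ↦ AC
    C ↦ D
    D ↦ BA  (constrained at step 1)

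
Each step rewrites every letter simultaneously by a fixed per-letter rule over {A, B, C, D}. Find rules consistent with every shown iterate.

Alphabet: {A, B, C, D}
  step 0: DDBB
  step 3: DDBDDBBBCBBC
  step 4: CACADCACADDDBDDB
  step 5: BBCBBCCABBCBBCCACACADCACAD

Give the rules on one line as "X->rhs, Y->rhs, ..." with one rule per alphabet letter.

A->BC, B->D, C->B, D->CA

  step 4 ⇒ step 5: CACADCACADDDBDDB ⇒ B·BC·B·BC·CA·B·BC·B·BC·CA·CA·CA·D·CA·CA·D
    A ↦ BC
    B ↦ D
    C ↦ B
    D ↦ CA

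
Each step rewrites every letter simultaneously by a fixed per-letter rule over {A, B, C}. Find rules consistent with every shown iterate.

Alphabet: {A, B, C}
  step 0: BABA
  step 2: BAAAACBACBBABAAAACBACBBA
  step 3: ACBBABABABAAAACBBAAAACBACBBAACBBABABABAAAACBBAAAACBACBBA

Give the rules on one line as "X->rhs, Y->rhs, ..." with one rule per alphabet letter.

A->BA, B->ACB, C->AA

  step 2 ⇒ step 3: BAAAACBACBBABAAAACBACBBA ⇒ ACB·BA·BA·BA·BA·AA·ACB·BA·AA·ACB·ACB·BA·ACB·BA·BA·BA·BA·AA·ACB·BA·AA·ACB·ACB·BA
    A ↦ BA
    B ↦ ACB
    C ↦ AA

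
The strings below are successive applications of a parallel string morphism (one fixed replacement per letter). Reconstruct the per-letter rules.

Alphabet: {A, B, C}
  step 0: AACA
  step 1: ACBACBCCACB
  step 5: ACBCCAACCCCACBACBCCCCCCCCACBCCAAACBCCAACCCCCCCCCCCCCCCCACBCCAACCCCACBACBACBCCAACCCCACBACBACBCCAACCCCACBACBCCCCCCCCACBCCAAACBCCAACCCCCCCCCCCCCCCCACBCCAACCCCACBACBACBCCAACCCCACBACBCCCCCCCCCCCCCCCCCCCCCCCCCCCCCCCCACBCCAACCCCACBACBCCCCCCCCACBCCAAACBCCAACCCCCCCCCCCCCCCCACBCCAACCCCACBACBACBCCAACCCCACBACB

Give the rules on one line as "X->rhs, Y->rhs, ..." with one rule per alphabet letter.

  step 0 ⇒ step 1: AACA ⇒ ACB·ACB·CC·ACB
    A ↦ ACB
    C ↦ CC
    B ↦ AA  (constrained at step 1)

A->ACB, B->AA, C->CC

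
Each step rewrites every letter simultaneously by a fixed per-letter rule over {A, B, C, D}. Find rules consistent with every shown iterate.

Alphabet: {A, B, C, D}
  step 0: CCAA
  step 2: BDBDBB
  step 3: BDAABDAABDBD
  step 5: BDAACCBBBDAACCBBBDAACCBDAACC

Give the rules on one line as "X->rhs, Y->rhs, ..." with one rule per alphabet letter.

  step 2 ⇒ step 3: BDBDBB ⇒ BD·AA·BD·AA·BD·BD
    B ↦ BD
    D ↦ AA
    A ↦ C  (constrained at step 0)
    C ↦ B  (constrained at step 0)

A->C, B->BD, C->B, D->AA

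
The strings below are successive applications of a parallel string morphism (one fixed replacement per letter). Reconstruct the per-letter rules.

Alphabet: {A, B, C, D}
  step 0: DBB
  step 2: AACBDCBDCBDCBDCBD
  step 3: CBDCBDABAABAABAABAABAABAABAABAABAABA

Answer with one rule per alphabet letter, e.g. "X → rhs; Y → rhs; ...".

  step 2 ⇒ step 3: AACBDCBDCBDCBDCBD ⇒ CBD·CBD·AB·AA·BA·AB·AA·BA·AB·AA·BA·AB·AA·BA·AB·AA·BA
    A ↦ CBD
    B ↦ AA
    C ↦ AB
    D ↦ BA

A->CBD, B->AA, C->AB, D->BA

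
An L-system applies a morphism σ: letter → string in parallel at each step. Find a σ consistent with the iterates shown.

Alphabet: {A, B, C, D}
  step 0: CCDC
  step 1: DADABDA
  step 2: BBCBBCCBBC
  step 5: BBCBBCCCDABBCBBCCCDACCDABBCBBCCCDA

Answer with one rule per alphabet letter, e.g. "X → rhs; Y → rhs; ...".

  step 1 ⇒ step 2: DADABDA ⇒ B·BC·B·BC·C·B·BC
    A ↦ BC
    B ↦ C
    D ↦ B
  step 0 ⇒ step 1: CCDC ⇒ DA·DA·B·DA
    C ↦ DA

A->BC, B->C, C->DA, D->B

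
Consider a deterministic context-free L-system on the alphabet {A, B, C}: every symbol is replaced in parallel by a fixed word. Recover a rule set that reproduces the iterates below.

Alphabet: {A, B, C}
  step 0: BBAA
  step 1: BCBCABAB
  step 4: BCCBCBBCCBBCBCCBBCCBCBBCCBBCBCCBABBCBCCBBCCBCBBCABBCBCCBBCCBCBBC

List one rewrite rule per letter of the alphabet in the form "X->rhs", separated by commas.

  step 0 ⇒ step 1: BBAA ⇒ BC·BC·AB·AB
    A ↦ AB
    B ↦ BC
    C ↦ CB  (constrained at step 1)

A->AB, B->BC, C->CB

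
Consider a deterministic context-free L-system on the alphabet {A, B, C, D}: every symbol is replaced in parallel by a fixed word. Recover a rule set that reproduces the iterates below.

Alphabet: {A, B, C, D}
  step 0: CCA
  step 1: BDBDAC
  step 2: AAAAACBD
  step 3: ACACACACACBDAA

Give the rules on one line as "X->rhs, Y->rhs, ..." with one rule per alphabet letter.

A->AC, B->A, C->BD, D->A

  step 2 ⇒ step 3: AAAAACBD ⇒ AC·AC·AC·AC·AC·BD·A·A
    A ↦ AC
    B ↦ A
    C ↦ BD
    D ↦ A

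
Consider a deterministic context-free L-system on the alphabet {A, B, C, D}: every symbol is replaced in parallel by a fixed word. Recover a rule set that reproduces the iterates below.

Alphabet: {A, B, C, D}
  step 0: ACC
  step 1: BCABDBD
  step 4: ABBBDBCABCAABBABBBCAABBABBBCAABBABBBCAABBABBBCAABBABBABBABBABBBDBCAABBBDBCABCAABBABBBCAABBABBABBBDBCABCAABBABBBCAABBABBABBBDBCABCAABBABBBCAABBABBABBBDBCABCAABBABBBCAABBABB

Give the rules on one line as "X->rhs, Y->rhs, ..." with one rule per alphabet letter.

  step 0 ⇒ step 1: ACC ⇒ BCA·BD·BD
    A ↦ BCA
    C ↦ BD
    B ↦ ABB  (constrained at step 1)
    D ↦ ABB  (constrained at step 1)

A->BCA, B->ABB, C->BD, D->ABB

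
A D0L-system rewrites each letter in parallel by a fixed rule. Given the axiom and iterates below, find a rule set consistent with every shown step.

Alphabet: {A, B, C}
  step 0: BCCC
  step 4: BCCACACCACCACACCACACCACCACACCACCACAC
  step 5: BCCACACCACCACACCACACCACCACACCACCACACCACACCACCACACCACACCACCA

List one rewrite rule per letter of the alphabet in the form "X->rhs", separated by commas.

  step 4 ⇒ step 5: BCCACACCACCACACCACACCACCACACCACCACAC ⇒ BC·CA·CA·C·CA·C·CA·CA·C·CA·CA·C·CA·C·CA·CA·C·CA·C·CA·CA·C·CA·CA·C·CA·C·CA·CA·C·CA·CA·C·CA·C·CA
    A ↦ C
    B ↦ BC
    C ↦ CA

A->C, B->BC, C->CA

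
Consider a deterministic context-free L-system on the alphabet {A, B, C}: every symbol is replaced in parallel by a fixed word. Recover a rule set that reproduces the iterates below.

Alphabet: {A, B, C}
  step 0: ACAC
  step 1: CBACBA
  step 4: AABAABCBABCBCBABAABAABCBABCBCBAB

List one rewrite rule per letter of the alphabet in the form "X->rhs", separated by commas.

A->CB, B->AB, C->A

  step 0 ⇒ step 1: ACAC ⇒ CB·A·CB·A
    A ↦ CB
    C ↦ A
    B ↦ AB  (constrained at step 1)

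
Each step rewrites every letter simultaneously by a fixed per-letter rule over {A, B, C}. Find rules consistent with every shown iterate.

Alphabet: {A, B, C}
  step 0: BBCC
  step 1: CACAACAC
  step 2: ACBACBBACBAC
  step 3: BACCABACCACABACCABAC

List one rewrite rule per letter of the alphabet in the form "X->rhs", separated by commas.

A->B, B->CA, C->AC

  step 2 ⇒ step 3: ACBACBBACBAC ⇒ B·AC·CA·B·AC·CA·CA·B·AC·CA·B·AC
    A ↦ B
    B ↦ CA
    C ↦ AC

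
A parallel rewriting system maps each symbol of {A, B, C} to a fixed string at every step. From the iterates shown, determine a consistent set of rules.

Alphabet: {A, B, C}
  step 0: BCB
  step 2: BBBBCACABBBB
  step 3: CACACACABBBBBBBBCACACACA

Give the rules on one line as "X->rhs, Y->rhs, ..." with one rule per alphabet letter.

A->BB, B->CA, C->BB

  step 2 ⇒ step 3: BBBBCACABBBB ⇒ CA·CA·CA·CA·BB·BB·BB·BB·CA·CA·CA·CA
    A ↦ BB
    B ↦ CA
    C ↦ BB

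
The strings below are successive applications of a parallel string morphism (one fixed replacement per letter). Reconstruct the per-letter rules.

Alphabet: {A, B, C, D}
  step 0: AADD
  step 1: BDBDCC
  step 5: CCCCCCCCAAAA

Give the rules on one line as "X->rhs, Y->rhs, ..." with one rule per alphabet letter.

  step 0 ⇒ step 1: AADD ⇒ BD·BD·C·C
    A ↦ BD
    D ↦ C
    B ↦ C  (constrained at step 1)
    C ↦ A  (constrained at step 1)

A->BD, B->C, C->A, D->C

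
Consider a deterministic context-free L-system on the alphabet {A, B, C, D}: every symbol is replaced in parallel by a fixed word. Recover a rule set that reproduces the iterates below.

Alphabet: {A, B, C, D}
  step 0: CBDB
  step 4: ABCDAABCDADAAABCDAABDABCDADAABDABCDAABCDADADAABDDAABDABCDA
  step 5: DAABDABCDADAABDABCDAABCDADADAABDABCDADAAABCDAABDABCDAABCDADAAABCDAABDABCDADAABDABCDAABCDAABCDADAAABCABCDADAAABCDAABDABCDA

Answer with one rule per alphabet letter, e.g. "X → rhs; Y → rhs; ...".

  step 4 ⇒ step 5: ABCDAABCDADAAABCDAABDABCDADAABDABCDAABCDADADAABDDAABDABCDA ⇒ DA·A·BD·ABC·DA·DA·A·BD·ABC·DA·ABC·DA·DA·DA·A·BD·ABC·DA·DA·A·ABC·DA·A·BD·ABC·DA·ABC·DA·DA·A·ABC·DA·A·BD·ABC·DA·DA·A·BD·ABC·DA·ABC·DA·ABC·DA·DA·A·ABC·ABC·DA·DA·A·ABC·DA·A·BD·ABC·DA
    A ↦ DA
    B ↦ A
    C ↦ BD
    D ↦ ABC

A->DA, B->A, C->BD, D->ABC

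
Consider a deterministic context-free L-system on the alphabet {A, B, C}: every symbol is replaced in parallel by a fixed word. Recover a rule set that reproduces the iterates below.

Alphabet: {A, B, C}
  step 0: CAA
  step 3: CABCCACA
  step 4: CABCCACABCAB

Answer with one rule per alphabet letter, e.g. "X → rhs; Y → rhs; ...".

A->B, B->C, C->CA

  step 3 ⇒ step 4: CABCCACA ⇒ CA·B·C·CA·CA·B·CA·B
    A ↦ B
    B ↦ C
    C ↦ CA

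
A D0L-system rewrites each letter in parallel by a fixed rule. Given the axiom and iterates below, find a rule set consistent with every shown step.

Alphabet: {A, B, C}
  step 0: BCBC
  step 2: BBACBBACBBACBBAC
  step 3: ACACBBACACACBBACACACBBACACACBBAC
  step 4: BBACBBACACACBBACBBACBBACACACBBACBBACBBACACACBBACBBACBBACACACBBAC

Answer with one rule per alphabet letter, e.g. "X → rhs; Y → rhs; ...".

  step 3 ⇒ step 4: ACACBBACACACBBACACACBBACACACBBAC ⇒ BB·AC·BB·AC·AC·AC·BB·AC·BB·AC·BB·AC·AC·AC·BB·AC·BB·AC·BB·AC·AC·AC·BB·AC·BB·AC·BB·AC·AC·AC·BB·AC
    A ↦ BB
    B ↦ AC
    C ↦ AC

A->BB, B->AC, C->AC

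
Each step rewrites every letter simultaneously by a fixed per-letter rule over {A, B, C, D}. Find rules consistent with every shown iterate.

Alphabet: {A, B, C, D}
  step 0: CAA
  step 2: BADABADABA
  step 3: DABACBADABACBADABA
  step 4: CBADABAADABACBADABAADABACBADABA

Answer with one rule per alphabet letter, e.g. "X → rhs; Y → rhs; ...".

A->BA, B->DA, C->A, D->C

  step 3 ⇒ step 4: DABACBADABACBADABA ⇒ C·BA·DA·BA·A·DA·BA·C·BA·DA·BA·A·DA·BA·C·BA·DA·BA
    A ↦ BA
    B ↦ DA
    C ↦ A
    D ↦ C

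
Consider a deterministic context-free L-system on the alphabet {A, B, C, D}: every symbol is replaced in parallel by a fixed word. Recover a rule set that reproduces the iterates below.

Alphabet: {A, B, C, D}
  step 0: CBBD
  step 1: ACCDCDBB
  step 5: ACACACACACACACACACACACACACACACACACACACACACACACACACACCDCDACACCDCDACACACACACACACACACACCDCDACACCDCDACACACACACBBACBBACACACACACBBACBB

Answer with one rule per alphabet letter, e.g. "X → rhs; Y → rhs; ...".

  step 0 ⇒ step 1: CBBD ⇒ AC·CD·CD·BB
    B ↦ CD
    C ↦ AC
    D ↦ BB
    A ↦ AC  (constrained at step 1)

A->AC, B->CD, C->AC, D->BB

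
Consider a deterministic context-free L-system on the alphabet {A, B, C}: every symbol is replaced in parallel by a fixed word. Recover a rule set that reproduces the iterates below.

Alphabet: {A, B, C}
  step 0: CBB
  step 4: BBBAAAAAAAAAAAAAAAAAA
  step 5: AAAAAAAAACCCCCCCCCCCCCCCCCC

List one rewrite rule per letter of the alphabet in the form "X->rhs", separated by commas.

  step 4 ⇒ step 5: BBBAAAAAAAAAAAAAAAAAA ⇒ AAA·AAA·AAA·C·C·C·C·C·C·C·C·C·C·C·C·C·C·C·C·C·C
    A ↦ C
    B ↦ AAA
    C ↦ B  (constrained at step 0)

A->C, B->AAA, C->B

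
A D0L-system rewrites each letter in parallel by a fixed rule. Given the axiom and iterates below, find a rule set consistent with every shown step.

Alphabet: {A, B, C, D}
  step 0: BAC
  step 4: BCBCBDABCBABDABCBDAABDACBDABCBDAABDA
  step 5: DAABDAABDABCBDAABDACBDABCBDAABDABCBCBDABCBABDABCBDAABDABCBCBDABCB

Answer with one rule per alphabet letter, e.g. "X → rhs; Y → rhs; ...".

A->CB, B->DA, C->AB, D->B

  step 4 ⇒ step 5: BCBCBDABCBABDABCBDAABDACBDABCBDAABDA ⇒ DA·AB·DA·AB·DA·B·CB·DA·AB·DA·CB·DA·B·CB·DA·AB·DA·B·CB·CB·DA·B·CB·AB·DA·B·CB·DA·AB·DA·B·CB·CB·DA·B·CB
    A ↦ CB
    B ↦ DA
    C ↦ AB
    D ↦ B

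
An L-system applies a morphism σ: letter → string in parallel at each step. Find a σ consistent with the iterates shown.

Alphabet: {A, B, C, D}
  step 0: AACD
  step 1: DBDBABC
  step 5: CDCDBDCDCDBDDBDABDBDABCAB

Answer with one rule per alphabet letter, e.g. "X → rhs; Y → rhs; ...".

  step 0 ⇒ step 1: AACD ⇒ DB·DB·AB·C
    A ↦ DB
    C ↦ AB
    D ↦ C
    B ↦ D  (constrained at step 1)

A->DB, B->D, C->AB, D->C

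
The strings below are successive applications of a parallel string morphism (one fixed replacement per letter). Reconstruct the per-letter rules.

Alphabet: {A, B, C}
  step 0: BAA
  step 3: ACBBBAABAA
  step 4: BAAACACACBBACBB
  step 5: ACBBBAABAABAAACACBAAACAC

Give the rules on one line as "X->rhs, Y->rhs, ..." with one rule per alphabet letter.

  step 4 ⇒ step 5: BAAACACACBBACBB ⇒ AC·B·B·B·AA·B·AA·B·AA·AC·AC·B·AA·AC·AC
    A ↦ B
    B ↦ AC
    C ↦ AA

A->B, B->AC, C->AA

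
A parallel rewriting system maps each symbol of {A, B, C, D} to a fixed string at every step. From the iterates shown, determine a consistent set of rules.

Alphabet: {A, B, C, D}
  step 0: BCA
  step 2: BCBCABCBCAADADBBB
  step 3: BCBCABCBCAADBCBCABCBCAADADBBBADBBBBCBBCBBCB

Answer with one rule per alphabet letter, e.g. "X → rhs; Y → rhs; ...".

A->AD, B->BCB, C->CA, D->BBB

  step 2 ⇒ step 3: BCBCABCBCAADADBBB ⇒ BCB·CA·BCB·CA·AD·BCB·CA·BCB·CA·AD·AD·BBB·AD·BBB·BCB·BCB·BCB
    A ↦ AD
    B ↦ BCB
    C ↦ CA
    D ↦ BBB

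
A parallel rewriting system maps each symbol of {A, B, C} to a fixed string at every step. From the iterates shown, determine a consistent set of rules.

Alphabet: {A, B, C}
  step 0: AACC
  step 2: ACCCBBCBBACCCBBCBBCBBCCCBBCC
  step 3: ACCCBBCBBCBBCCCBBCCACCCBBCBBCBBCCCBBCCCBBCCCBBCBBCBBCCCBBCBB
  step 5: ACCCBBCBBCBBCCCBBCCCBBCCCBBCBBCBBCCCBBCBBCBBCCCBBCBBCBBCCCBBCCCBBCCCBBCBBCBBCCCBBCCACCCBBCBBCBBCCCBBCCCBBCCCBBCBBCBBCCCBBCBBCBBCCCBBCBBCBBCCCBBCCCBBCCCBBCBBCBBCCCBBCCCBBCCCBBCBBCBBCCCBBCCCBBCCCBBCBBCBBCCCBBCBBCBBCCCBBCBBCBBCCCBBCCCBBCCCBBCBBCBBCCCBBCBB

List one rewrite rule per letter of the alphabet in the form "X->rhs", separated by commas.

A->ACC, B->C, C->CBB

  step 2 ⇒ step 3: ACCCBBCBBACCCBBCBBCBBCCCBBCC ⇒ ACC·CBB·CBB·CBB·C·C·CBB·C·C·ACC·CBB·CBB·CBB·C·C·CBB·C·C·CBB·C·C·CBB·CBB·CBB·C·C·CBB·CBB
    A ↦ ACC
    B ↦ C
    C ↦ CBB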